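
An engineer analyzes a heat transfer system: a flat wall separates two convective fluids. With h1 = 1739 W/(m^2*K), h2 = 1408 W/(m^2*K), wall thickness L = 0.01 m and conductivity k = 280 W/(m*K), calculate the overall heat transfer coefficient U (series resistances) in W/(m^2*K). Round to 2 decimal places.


1/U = 1/h1 + L/k + 1/h2
1/U = 1/1739 + 0.01/280 + 1/1408
1/U = 0.0005750431 + 3.57143e-05 + 0.0007102273
1/U = 0.0013209847
U = 757.01 W/(m^2*K)


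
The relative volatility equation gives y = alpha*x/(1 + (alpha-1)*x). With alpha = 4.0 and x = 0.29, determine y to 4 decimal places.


y = alpha*x / (1 + (alpha-1)*x)
y = 4.0*0.29 / (1 + (4.0-1)*0.29)
y = 1.16 / (1 + 0.87)
y = 1.16 / 1.87
y = 0.6203


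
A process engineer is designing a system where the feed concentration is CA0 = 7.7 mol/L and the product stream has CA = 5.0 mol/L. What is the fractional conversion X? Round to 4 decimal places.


X = (CA0 - CA) / CA0
X = (7.7 - 5.0) / 7.7
X = 2.7 / 7.7
X = 0.3506


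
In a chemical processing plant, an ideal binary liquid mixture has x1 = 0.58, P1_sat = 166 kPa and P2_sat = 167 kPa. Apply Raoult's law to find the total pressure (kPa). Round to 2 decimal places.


P = x1*P1_sat + x2*P2_sat
x2 = 1 - x1 = 1 - 0.58 = 0.42
P = 0.58*166 + 0.42*167
P = 96.28 + 70.14
P = 166.42 kPa


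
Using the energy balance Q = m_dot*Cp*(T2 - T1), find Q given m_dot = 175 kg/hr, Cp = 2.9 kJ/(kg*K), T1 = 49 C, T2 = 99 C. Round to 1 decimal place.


Q = m_dot * Cp * (T2 - T1)
Q = 175 * 2.9 * (99 - 49)
Q = 175 * 2.9 * 50
Q = 25375.0 kJ/hr


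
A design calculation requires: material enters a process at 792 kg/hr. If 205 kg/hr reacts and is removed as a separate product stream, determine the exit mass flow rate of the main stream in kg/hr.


Steady-state mass balance on the main outlet: F_out = F_in - F_removed
F_out = 792 - 205
F_out = 587 kg/hr


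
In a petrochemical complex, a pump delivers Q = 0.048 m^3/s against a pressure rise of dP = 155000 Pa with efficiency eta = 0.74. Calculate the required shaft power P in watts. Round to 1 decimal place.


P = Q * dP / eta
P = 0.048 * 155000 / 0.74
P = 7440.0 / 0.74
P = 10054.1 W


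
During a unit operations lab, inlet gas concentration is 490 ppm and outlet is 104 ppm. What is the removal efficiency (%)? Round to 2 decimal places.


Efficiency = (G_in - G_out) / G_in * 100%
Efficiency = (490 - 104) / 490 * 100
Efficiency = 386 / 490 * 100
Efficiency = 78.78%


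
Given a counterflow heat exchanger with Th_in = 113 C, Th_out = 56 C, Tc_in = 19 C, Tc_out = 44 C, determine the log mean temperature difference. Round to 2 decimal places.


dT1 = Th_in - Tc_out = 113 - 44 = 69
dT2 = Th_out - Tc_in = 56 - 19 = 37
LMTD = (dT1 - dT2) / ln(dT1/dT2)
LMTD = (69 - 37) / ln(69/37)
LMTD = 51.35 K


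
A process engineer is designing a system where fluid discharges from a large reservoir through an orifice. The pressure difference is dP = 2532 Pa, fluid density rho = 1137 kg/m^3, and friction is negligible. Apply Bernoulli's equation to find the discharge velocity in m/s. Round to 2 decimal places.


v = sqrt(2*dP/rho)
v = sqrt(2*2532/1137)
v = sqrt(4.453826)
v = 2.11 m/s


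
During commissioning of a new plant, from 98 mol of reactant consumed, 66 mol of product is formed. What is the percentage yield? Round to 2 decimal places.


Yield = (moles product / moles consumed) * 100%
Yield = (66 / 98) * 100
Yield = 0.6735 * 100
Yield = 67.35%


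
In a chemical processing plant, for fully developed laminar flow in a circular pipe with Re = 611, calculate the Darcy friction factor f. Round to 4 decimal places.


f = 64 / Re
f = 64 / 611
f = 0.1047


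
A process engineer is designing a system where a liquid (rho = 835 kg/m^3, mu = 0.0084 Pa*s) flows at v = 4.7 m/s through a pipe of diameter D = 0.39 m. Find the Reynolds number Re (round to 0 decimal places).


Re = rho * v * D / mu
Re = 835 * 4.7 * 0.39 / 0.0084
Re = 1530.555 / 0.0084
Re = 182209


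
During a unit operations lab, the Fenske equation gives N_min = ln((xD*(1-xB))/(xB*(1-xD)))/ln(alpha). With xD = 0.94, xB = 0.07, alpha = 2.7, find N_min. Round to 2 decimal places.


N_min = ln((xD*(1-xB))/(xB*(1-xD))) / ln(alpha)
Numerator inside ln: 0.8742 / 0.0042 = 208.142857
ln(208.142857) = 5.338225
ln(alpha) = ln(2.7) = 0.993252
N_min = 5.338225 / 0.993252 = 5.37


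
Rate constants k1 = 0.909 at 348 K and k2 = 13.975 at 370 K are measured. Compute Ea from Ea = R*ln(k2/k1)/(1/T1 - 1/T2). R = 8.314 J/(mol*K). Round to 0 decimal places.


Ea = R * ln(k2/k1) / (1/T1 - 1/T2)
ln(k2/k1) = ln(13.975/0.909) = 2.7326802
1/T1 - 1/T2 = 1/348 - 1/370 = 0.000170860516
Ea = 8.314 * 2.7326802 / 0.000170860516
Ea = 132971 J/mol


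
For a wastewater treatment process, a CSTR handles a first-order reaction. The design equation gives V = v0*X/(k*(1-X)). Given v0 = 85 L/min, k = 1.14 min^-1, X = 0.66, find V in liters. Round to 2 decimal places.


V = v0 * X / (k * (1 - X))
V = 85 * 0.66 / (1.14 * (1 - 0.66))
V = 56.1 / (1.14 * 0.34)
V = 56.1 / 0.3876
V = 144.74 L


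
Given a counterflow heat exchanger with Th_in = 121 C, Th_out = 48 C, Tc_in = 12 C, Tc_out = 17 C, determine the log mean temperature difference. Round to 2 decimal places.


dT1 = Th_in - Tc_out = 121 - 17 = 104
dT2 = Th_out - Tc_in = 48 - 12 = 36
LMTD = (dT1 - dT2) / ln(dT1/dT2)
LMTD = (104 - 36) / ln(104/36)
LMTD = 64.10 K


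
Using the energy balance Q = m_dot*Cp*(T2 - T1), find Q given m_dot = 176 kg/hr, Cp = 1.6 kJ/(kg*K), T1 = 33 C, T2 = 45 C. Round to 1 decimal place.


Q = m_dot * Cp * (T2 - T1)
Q = 176 * 1.6 * (45 - 33)
Q = 176 * 1.6 * 12
Q = 3379.2 kJ/hr


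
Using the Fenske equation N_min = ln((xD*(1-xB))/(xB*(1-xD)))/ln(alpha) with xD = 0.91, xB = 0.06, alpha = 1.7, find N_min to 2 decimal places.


N_min = ln((xD*(1-xB))/(xB*(1-xD))) / ln(alpha)
Numerator inside ln: 0.8554 / 0.0054 = 158.407407
ln(158.407407) = 5.06517
ln(alpha) = ln(1.7) = 0.530628
N_min = 5.06517 / 0.530628 = 9.55


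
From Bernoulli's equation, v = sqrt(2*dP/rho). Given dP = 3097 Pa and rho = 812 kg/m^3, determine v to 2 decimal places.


v = sqrt(2*dP/rho)
v = sqrt(2*3097/812)
v = sqrt(7.628079)
v = 2.76 m/s


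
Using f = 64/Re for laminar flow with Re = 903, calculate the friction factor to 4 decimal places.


f = 64 / Re
f = 64 / 903
f = 0.0709


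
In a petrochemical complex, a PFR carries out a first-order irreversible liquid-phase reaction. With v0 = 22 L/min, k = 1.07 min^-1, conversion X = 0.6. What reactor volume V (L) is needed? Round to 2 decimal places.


V = (v0/k) * ln(1/(1-X))
V = (22/1.07) * ln(1/(1-0.6))
V = 20.560748 * ln(2.5)
V = 20.560748 * 0.916291
V = 18.84 L


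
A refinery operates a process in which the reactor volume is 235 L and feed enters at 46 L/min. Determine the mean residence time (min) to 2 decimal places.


tau = V / v0
tau = 235 / 46
tau = 5.11 min


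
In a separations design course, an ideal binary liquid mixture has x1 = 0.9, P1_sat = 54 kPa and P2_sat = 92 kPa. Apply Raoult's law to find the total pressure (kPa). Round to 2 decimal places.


P = x1*P1_sat + x2*P2_sat
x2 = 1 - x1 = 1 - 0.9 = 0.1
P = 0.9*54 + 0.1*92
P = 48.6 + 9.2
P = 57.80 kPa


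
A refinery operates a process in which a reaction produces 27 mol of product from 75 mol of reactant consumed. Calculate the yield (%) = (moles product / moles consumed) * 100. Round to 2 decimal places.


Yield = (moles product / moles consumed) * 100%
Yield = (27 / 75) * 100
Yield = 0.36 * 100
Yield = 36.00%


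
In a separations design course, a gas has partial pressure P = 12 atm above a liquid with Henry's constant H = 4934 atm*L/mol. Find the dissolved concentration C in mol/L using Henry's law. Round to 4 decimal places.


C = P / H
C = 12 / 4934
C = 0.0024 mol/L


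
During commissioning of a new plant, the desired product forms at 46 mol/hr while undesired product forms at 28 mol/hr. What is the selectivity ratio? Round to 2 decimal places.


S = desired product rate / undesired product rate
S = 46 / 28
S = 1.64


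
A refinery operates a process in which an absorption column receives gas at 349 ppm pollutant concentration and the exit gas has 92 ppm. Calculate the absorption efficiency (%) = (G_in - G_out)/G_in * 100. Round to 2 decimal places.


Efficiency = (G_in - G_out) / G_in * 100%
Efficiency = (349 - 92) / 349 * 100
Efficiency = 257 / 349 * 100
Efficiency = 73.64%


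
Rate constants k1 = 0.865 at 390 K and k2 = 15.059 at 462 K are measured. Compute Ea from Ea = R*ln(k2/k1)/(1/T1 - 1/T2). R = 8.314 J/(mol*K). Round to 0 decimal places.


Ea = R * ln(k2/k1) / (1/T1 - 1/T2)
ln(k2/k1) = ln(15.059/0.865) = 2.8570016
1/T1 - 1/T2 = 1/390 - 1/462 = 0.0003996004
Ea = 8.314 * 2.8570016 / 0.0003996004
Ea = 59442 J/mol


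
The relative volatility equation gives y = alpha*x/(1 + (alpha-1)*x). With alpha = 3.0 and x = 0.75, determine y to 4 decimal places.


y = alpha*x / (1 + (alpha-1)*x)
y = 3.0*0.75 / (1 + (3.0-1)*0.75)
y = 2.25 / (1 + 1.5)
y = 2.25 / 2.5
y = 0.9000


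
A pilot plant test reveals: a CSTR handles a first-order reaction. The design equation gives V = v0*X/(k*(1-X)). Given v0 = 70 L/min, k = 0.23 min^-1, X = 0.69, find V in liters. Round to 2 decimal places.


V = v0 * X / (k * (1 - X))
V = 70 * 0.69 / (0.23 * (1 - 0.69))
V = 48.3 / (0.23 * 0.31)
V = 48.3 / 0.0713
V = 677.42 L


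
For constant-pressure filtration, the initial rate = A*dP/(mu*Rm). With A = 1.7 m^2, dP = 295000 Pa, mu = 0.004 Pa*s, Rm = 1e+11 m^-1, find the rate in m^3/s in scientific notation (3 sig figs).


rate = A * dP / (mu * Rm)
rate = 1.7 * 295000 / (0.004 * 1e+11)
rate = 501500.0 / 4.000e+08
rate = 1.25e-03 m^3/s


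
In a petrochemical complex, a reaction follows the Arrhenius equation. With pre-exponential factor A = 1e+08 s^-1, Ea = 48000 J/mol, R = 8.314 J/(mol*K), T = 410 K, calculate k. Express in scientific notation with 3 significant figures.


k = A * exp(-Ea/(R*T))
k = 1e+08 * exp(-48000 / (8.314 * 410))
k = 1e+08 * exp(-14.081449)
k = 7.66e+01


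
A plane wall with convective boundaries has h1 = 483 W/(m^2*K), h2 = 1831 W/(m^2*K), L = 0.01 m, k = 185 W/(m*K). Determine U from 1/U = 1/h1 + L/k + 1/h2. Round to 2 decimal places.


1/U = 1/h1 + L/k + 1/h2
1/U = 1/483 + 0.01/185 + 1/1831
1/U = 0.0020703934 + 5.40541e-05 + 0.0005461496
1/U = 0.0026705971
U = 374.45 W/(m^2*K)


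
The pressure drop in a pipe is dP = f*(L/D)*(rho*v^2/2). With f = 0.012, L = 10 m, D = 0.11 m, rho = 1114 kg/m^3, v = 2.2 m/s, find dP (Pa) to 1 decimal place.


dP = f * (L/D) * (rho*v^2/2)
dP = 0.012 * (10/0.11) * (1114*2.2^2/2)
L/D = 90.90909091
rho*v^2/2 = 1114*4.84/2 = 2695.88
dP = 0.012 * 90.90909091 * 2695.88
dP = 2941.0 Pa


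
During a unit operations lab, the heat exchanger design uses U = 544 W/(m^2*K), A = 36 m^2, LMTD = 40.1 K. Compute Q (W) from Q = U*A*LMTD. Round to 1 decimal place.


Q = U * A * LMTD
Q = 544 * 36 * 40.1
Q = 785318.4 W


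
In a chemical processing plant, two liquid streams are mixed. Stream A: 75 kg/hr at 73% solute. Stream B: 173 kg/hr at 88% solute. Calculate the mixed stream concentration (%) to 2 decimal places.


Mass balance on solute: F1*x1 + F2*x2 = F3*x3
F3 = F1 + F2 = 75 + 173 = 248 kg/hr
x3 = (F1*x1 + F2*x2)/F3
x3 = (75*0.73 + 173*0.88) / 248
x3 = 83.46%


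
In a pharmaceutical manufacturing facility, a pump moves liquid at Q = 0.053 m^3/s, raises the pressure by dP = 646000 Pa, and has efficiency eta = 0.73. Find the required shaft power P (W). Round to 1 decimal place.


P = Q * dP / eta
P = 0.053 * 646000 / 0.73
P = 34238.0 / 0.73
P = 46901.4 W


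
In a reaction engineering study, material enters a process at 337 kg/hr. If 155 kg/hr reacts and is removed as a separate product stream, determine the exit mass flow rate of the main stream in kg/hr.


Steady-state mass balance on the main outlet: F_out = F_in - F_removed
F_out = 337 - 155
F_out = 182 kg/hr


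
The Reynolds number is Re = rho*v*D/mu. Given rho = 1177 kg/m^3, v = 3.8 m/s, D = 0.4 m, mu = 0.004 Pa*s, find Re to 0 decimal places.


Re = rho * v * D / mu
Re = 1177 * 3.8 * 0.4 / 0.004
Re = 1789.04 / 0.004
Re = 447260


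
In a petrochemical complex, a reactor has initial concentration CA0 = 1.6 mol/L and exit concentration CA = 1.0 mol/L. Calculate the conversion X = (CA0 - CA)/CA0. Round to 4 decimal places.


X = (CA0 - CA) / CA0
X = (1.6 - 1.0) / 1.6
X = 0.6 / 1.6
X = 0.3750


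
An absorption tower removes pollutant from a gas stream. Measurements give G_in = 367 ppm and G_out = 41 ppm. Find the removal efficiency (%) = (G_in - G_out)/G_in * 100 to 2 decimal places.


Efficiency = (G_in - G_out) / G_in * 100%
Efficiency = (367 - 41) / 367 * 100
Efficiency = 326 / 367 * 100
Efficiency = 88.83%


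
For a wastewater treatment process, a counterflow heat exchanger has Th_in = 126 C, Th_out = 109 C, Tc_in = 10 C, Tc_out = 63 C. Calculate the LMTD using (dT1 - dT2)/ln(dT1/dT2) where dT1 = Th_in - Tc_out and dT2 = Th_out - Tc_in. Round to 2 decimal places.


dT1 = Th_in - Tc_out = 126 - 63 = 63
dT2 = Th_out - Tc_in = 109 - 10 = 99
LMTD = (dT1 - dT2) / ln(dT1/dT2)
LMTD = (63 - 99) / ln(63/99)
LMTD = 79.65 K


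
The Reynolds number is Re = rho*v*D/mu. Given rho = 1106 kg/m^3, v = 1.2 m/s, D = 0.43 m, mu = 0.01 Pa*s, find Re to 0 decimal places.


Re = rho * v * D / mu
Re = 1106 * 1.2 * 0.43 / 0.01
Re = 570.696 / 0.01
Re = 57070


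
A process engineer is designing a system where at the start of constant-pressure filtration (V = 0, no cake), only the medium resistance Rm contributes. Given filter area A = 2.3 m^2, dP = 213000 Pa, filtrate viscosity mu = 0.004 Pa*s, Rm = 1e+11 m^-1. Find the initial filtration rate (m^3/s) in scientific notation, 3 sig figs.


rate = A * dP / (mu * Rm)
rate = 2.3 * 213000 / (0.004 * 1e+11)
rate = 489900.0 / 4.000e+08
rate = 1.22e-03 m^3/s


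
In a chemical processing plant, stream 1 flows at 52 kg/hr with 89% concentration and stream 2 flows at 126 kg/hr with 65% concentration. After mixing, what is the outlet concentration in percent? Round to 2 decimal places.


Mass balance on solute: F1*x1 + F2*x2 = F3*x3
F3 = F1 + F2 = 52 + 126 = 178 kg/hr
x3 = (F1*x1 + F2*x2)/F3
x3 = (52*0.89 + 126*0.65) / 178
x3 = 72.01%


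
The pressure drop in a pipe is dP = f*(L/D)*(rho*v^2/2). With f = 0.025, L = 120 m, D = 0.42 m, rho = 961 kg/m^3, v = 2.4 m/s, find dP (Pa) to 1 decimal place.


dP = f * (L/D) * (rho*v^2/2)
dP = 0.025 * (120/0.42) * (961*2.4^2/2)
L/D = 285.71428571
rho*v^2/2 = 961*5.76/2 = 2767.68
dP = 0.025 * 285.71428571 * 2767.68
dP = 19769.1 Pa


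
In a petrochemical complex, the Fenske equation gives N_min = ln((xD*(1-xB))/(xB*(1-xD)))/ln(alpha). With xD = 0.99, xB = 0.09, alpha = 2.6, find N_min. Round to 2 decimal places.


N_min = ln((xD*(1-xB))/(xB*(1-xD))) / ln(alpha)
Numerator inside ln: 0.9009 / 0.0009 = 1001.0
ln(1001.0) = 6.908755
ln(alpha) = ln(2.6) = 0.955511
N_min = 6.908755 / 0.955511 = 7.23


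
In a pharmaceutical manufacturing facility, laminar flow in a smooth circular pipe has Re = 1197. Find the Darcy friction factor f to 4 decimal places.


f = 64 / Re
f = 64 / 1197
f = 0.0535


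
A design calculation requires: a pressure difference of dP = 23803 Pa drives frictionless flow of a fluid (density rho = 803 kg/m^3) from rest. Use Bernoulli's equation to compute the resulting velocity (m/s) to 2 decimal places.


v = sqrt(2*dP/rho)
v = sqrt(2*23803/803)
v = sqrt(59.285181)
v = 7.70 m/s


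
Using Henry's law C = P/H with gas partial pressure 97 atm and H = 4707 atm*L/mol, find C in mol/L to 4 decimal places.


C = P / H
C = 97 / 4707
C = 0.0206 mol/L


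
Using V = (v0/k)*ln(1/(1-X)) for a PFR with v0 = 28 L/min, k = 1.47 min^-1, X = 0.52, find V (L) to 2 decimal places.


V = (v0/k) * ln(1/(1-X))
V = (28/1.47) * ln(1/(1-0.52))
V = 19.047619 * ln(2.083333)
V = 19.047619 * 0.733969
V = 13.98 L


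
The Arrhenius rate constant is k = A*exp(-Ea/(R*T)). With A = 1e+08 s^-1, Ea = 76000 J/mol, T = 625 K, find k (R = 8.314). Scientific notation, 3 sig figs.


k = A * exp(-Ea/(R*T))
k = 1e+08 * exp(-76000 / (8.314 * 625))
k = 1e+08 * exp(-14.625932)
k = 4.45e+01


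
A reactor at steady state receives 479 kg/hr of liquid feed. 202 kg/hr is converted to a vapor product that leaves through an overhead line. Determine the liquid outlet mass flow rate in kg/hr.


Steady-state mass balance on the main outlet: F_out = F_in - F_removed
F_out = 479 - 202
F_out = 277 kg/hr


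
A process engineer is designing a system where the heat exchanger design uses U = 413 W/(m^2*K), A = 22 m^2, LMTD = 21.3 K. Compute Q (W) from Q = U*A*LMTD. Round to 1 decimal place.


Q = U * A * LMTD
Q = 413 * 22 * 21.3
Q = 193531.8 W


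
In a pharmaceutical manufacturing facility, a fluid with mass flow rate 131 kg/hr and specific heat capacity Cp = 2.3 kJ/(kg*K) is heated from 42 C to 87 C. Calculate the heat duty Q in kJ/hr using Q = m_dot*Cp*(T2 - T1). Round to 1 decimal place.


Q = m_dot * Cp * (T2 - T1)
Q = 131 * 2.3 * (87 - 42)
Q = 131 * 2.3 * 45
Q = 13558.5 kJ/hr


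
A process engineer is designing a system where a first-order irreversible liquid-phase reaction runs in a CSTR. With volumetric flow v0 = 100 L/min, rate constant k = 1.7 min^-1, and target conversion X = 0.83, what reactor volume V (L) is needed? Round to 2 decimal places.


V = v0 * X / (k * (1 - X))
V = 100 * 0.83 / (1.7 * (1 - 0.83))
V = 83.0 / (1.7 * 0.17)
V = 83.0 / 0.289
V = 287.20 L


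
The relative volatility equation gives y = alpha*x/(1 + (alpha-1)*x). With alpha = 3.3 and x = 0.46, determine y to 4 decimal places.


y = alpha*x / (1 + (alpha-1)*x)
y = 3.3*0.46 / (1 + (3.3-1)*0.46)
y = 1.518 / (1 + 1.058)
y = 1.518 / 2.058
y = 0.7376


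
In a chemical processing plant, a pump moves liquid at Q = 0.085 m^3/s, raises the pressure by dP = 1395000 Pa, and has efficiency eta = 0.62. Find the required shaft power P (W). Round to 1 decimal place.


P = Q * dP / eta
P = 0.085 * 1395000 / 0.62
P = 118575.0 / 0.62
P = 191250.0 W


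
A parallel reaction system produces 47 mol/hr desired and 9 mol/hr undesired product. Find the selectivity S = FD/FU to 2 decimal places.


S = desired product rate / undesired product rate
S = 47 / 9
S = 5.22


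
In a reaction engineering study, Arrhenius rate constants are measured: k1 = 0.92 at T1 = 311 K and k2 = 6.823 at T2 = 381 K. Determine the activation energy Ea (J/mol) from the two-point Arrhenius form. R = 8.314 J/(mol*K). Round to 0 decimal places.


Ea = R * ln(k2/k1) / (1/T1 - 1/T2)
ln(k2/k1) = ln(6.823/0.92) = 2.0036809
1/T1 - 1/T2 = 1/311 - 1/381 = 0.000590762168
Ea = 8.314 * 2.0036809 / 0.000590762168
Ea = 28198 J/mol


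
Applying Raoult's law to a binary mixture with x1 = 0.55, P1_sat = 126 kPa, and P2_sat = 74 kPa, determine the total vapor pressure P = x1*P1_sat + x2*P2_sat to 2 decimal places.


P = x1*P1_sat + x2*P2_sat
x2 = 1 - x1 = 1 - 0.55 = 0.45
P = 0.55*126 + 0.45*74
P = 69.3 + 33.3
P = 102.60 kPa


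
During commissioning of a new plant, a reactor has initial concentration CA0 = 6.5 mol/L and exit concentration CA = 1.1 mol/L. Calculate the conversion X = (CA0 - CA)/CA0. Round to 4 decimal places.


X = (CA0 - CA) / CA0
X = (6.5 - 1.1) / 6.5
X = 5.4 / 6.5
X = 0.8308


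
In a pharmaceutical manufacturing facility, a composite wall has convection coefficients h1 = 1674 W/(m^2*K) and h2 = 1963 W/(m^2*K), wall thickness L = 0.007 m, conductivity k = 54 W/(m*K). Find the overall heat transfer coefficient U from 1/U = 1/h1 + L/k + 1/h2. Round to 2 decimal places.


1/U = 1/h1 + L/k + 1/h2
1/U = 1/1674 + 0.007/54 + 1/1963
1/U = 0.0005973716 + 0.0001296296 + 0.0005094244
1/U = 0.0012364256
U = 808.78 W/(m^2*K)


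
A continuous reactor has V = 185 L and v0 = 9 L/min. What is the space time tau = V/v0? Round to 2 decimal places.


tau = V / v0
tau = 185 / 9
tau = 20.56 min


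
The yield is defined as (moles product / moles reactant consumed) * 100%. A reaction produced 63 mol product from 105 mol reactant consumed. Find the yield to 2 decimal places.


Yield = (moles product / moles consumed) * 100%
Yield = (63 / 105) * 100
Yield = 0.6 * 100
Yield = 60.00%


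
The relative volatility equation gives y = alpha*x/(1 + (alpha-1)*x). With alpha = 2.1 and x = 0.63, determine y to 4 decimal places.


y = alpha*x / (1 + (alpha-1)*x)
y = 2.1*0.63 / (1 + (2.1-1)*0.63)
y = 1.323 / (1 + 0.693)
y = 1.323 / 1.693
y = 0.7815


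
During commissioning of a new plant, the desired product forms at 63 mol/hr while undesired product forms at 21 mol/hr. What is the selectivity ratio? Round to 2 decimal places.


S = desired product rate / undesired product rate
S = 63 / 21
S = 3.00


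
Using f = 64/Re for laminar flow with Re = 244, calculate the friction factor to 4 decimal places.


f = 64 / Re
f = 64 / 244
f = 0.2623


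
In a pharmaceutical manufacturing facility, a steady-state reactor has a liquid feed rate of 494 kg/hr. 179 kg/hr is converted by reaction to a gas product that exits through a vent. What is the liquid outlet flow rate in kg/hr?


Steady-state mass balance on the main outlet: F_out = F_in - F_removed
F_out = 494 - 179
F_out = 315 kg/hr


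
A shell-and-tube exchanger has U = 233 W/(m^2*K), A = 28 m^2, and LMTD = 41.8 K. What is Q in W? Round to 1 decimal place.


Q = U * A * LMTD
Q = 233 * 28 * 41.8
Q = 272703.2 W


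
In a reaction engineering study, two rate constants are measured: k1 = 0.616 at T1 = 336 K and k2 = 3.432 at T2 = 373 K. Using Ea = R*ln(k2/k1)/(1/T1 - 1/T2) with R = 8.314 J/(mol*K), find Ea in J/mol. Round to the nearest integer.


Ea = R * ln(k2/k1) / (1/T1 - 1/T2)
ln(k2/k1) = ln(3.432/0.616) = 1.7176515
1/T1 - 1/T2 = 1/336 - 1/373 = 0.000295225329
Ea = 8.314 * 1.7176515 / 0.000295225329
Ea = 48372 J/mol


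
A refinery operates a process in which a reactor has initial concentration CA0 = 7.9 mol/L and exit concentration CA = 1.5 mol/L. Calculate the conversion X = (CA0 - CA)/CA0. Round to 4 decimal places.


X = (CA0 - CA) / CA0
X = (7.9 - 1.5) / 7.9
X = 6.4 / 7.9
X = 0.8101


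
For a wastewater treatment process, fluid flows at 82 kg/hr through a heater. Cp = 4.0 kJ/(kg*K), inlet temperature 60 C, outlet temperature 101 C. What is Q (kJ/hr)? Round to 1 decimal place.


Q = m_dot * Cp * (T2 - T1)
Q = 82 * 4.0 * (101 - 60)
Q = 82 * 4.0 * 41
Q = 13448.0 kJ/hr


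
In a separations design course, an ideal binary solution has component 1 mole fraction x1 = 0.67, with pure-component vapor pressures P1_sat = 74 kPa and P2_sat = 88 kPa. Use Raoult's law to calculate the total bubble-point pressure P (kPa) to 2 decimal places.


P = x1*P1_sat + x2*P2_sat
x2 = 1 - x1 = 1 - 0.67 = 0.33
P = 0.67*74 + 0.33*88
P = 49.58 + 29.04
P = 78.62 kPa


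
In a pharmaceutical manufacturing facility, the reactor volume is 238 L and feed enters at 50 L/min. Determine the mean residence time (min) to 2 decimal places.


tau = V / v0
tau = 238 / 50
tau = 4.76 min


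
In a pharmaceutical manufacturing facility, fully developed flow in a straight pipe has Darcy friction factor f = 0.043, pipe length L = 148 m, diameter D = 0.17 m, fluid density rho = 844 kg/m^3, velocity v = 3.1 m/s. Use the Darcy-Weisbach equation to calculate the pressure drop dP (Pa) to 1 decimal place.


dP = f * (L/D) * (rho*v^2/2)
dP = 0.043 * (148/0.17) * (844*3.1^2/2)
L/D = 870.58823529
rho*v^2/2 = 844*9.61/2 = 4055.42
dP = 0.043 * 870.58823529 * 4055.42
dP = 151815.8 Pa


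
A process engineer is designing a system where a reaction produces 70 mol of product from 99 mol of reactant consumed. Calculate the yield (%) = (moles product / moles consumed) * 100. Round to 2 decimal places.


Yield = (moles product / moles consumed) * 100%
Yield = (70 / 99) * 100
Yield = 0.7071 * 100
Yield = 70.71%


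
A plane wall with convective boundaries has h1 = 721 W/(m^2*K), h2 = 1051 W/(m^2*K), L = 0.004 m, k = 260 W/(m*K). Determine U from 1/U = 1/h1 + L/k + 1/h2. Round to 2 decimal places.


1/U = 1/h1 + L/k + 1/h2
1/U = 1/721 + 0.004/260 + 1/1051
1/U = 0.0013869626 + 1.53846e-05 + 0.0009514748
1/U = 0.002353822
U = 424.84 W/(m^2*K)


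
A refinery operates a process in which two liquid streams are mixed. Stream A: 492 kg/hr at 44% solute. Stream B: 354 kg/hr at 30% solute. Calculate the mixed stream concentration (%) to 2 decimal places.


Mass balance on solute: F1*x1 + F2*x2 = F3*x3
F3 = F1 + F2 = 492 + 354 = 846 kg/hr
x3 = (F1*x1 + F2*x2)/F3
x3 = (492*0.44 + 354*0.3) / 846
x3 = 38.14%


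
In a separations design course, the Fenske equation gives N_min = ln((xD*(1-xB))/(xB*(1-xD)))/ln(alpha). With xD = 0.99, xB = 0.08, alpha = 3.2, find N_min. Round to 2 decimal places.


N_min = ln((xD*(1-xB))/(xB*(1-xD))) / ln(alpha)
Numerator inside ln: 0.9108 / 0.0008 = 1138.5
ln(1138.5) = 7.037467
ln(alpha) = ln(3.2) = 1.163151
N_min = 7.037467 / 1.163151 = 6.05


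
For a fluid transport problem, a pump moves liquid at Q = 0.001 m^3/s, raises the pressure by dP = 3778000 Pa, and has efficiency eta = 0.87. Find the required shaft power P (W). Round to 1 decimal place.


P = Q * dP / eta
P = 0.001 * 3778000 / 0.87
P = 3778.0 / 0.87
P = 4342.5 W


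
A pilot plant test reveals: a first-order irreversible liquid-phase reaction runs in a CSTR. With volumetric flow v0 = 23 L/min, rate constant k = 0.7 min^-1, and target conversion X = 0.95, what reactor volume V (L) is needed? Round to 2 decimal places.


V = v0 * X / (k * (1 - X))
V = 23 * 0.95 / (0.7 * (1 - 0.95))
V = 21.85 / (0.7 * 0.05)
V = 21.85 / 0.035
V = 624.29 L


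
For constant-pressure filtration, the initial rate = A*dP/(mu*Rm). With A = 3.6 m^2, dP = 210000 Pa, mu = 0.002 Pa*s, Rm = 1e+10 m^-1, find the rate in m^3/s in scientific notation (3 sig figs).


rate = A * dP / (mu * Rm)
rate = 3.6 * 210000 / (0.002 * 1e+10)
rate = 756000.0 / 2.000e+07
rate = 3.78e-02 m^3/s


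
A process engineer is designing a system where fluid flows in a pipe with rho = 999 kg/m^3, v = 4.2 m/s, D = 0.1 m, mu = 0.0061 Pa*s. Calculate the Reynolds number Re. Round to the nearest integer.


Re = rho * v * D / mu
Re = 999 * 4.2 * 0.1 / 0.0061
Re = 419.58 / 0.0061
Re = 68784


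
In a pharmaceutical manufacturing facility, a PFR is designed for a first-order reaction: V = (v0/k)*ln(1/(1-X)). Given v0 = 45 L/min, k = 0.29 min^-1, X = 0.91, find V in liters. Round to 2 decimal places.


V = (v0/k) * ln(1/(1-X))
V = (45/0.29) * ln(1/(1-0.91))
V = 155.172414 * ln(11.111111)
V = 155.172414 * 2.407946
V = 373.65 L


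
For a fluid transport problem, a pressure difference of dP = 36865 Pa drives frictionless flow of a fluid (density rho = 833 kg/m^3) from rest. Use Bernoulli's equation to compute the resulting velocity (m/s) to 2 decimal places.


v = sqrt(2*dP/rho)
v = sqrt(2*36865/833)
v = sqrt(88.511405)
v = 9.41 m/s


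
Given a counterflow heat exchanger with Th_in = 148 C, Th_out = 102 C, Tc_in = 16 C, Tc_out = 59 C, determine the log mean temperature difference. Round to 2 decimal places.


dT1 = Th_in - Tc_out = 148 - 59 = 89
dT2 = Th_out - Tc_in = 102 - 16 = 86
LMTD = (dT1 - dT2) / ln(dT1/dT2)
LMTD = (89 - 86) / ln(89/86)
LMTD = 87.49 K


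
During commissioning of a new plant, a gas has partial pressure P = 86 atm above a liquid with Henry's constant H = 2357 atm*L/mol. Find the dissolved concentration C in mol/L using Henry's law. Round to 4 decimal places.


C = P / H
C = 86 / 2357
C = 0.0365 mol/L


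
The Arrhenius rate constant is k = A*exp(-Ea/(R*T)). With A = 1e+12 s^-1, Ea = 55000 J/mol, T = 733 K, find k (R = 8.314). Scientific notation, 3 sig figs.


k = A * exp(-Ea/(R*T))
k = 1e+12 * exp(-55000 / (8.314 * 733))
k = 1e+12 * exp(-9.025031)
k = 1.20e+08


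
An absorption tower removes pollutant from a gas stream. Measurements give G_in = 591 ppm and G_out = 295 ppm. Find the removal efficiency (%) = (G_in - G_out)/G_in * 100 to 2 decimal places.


Efficiency = (G_in - G_out) / G_in * 100%
Efficiency = (591 - 295) / 591 * 100
Efficiency = 296 / 591 * 100
Efficiency = 50.08%


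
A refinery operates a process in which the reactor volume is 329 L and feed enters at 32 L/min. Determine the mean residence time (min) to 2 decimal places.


tau = V / v0
tau = 329 / 32
tau = 10.28 min


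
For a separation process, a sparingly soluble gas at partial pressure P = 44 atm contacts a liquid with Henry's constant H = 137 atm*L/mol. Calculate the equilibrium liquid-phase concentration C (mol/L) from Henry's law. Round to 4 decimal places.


C = P / H
C = 44 / 137
C = 0.3212 mol/L


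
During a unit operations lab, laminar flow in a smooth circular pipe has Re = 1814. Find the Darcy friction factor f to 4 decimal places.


f = 64 / Re
f = 64 / 1814
f = 0.0353


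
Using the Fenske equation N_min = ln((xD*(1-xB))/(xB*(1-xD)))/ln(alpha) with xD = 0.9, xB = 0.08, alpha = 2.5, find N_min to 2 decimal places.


N_min = ln((xD*(1-xB))/(xB*(1-xD))) / ln(alpha)
Numerator inside ln: 0.828 / 0.008 = 103.5
ln(103.5) = 4.639572
ln(alpha) = ln(2.5) = 0.916291
N_min = 4.639572 / 0.916291 = 5.06


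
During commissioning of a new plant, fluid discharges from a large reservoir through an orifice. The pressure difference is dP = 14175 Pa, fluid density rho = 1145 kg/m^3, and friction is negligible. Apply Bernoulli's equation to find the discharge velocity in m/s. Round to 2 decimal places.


v = sqrt(2*dP/rho)
v = sqrt(2*14175/1145)
v = sqrt(24.759825)
v = 4.98 m/s


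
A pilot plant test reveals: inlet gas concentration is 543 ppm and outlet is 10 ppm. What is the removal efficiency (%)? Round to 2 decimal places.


Efficiency = (G_in - G_out) / G_in * 100%
Efficiency = (543 - 10) / 543 * 100
Efficiency = 533 / 543 * 100
Efficiency = 98.16%


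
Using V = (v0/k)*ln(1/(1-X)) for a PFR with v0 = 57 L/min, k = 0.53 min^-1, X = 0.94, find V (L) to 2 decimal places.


V = (v0/k) * ln(1/(1-X))
V = (57/0.53) * ln(1/(1-0.94))
V = 107.54717 * ln(16.666667)
V = 107.54717 * 2.813411
V = 302.57 L


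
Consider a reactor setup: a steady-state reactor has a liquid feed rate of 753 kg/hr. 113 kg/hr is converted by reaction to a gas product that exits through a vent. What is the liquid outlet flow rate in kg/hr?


Steady-state mass balance on the main outlet: F_out = F_in - F_removed
F_out = 753 - 113
F_out = 640 kg/hr


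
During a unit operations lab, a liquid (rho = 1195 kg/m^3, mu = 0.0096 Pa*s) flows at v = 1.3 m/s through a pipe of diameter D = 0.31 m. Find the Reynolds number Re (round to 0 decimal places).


Re = rho * v * D / mu
Re = 1195 * 1.3 * 0.31 / 0.0096
Re = 481.585 / 0.0096
Re = 50165


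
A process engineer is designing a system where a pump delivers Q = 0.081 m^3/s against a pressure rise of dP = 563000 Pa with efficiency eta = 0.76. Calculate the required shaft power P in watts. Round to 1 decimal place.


P = Q * dP / eta
P = 0.081 * 563000 / 0.76
P = 45603.0 / 0.76
P = 60003.9 W


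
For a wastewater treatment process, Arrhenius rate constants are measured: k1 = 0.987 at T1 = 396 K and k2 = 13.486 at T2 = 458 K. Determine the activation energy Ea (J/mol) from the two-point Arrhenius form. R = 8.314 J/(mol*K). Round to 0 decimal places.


Ea = R * ln(k2/k1) / (1/T1 - 1/T2)
ln(k2/k1) = ln(13.486/0.987) = 2.6147373
1/T1 - 1/T2 = 1/396 - 1/458 = 0.000341846412
Ea = 8.314 * 2.6147373 / 0.000341846412
Ea = 63593 J/mol


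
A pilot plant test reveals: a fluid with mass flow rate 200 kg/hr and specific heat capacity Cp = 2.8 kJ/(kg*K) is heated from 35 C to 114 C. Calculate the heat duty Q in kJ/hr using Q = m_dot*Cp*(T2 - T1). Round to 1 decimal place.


Q = m_dot * Cp * (T2 - T1)
Q = 200 * 2.8 * (114 - 35)
Q = 200 * 2.8 * 79
Q = 44240.0 kJ/hr


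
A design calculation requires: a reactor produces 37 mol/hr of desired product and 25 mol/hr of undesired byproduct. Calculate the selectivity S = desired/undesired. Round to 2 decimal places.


S = desired product rate / undesired product rate
S = 37 / 25
S = 1.48


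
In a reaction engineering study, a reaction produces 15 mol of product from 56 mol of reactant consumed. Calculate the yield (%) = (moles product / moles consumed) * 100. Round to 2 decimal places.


Yield = (moles product / moles consumed) * 100%
Yield = (15 / 56) * 100
Yield = 0.2679 * 100
Yield = 26.79%


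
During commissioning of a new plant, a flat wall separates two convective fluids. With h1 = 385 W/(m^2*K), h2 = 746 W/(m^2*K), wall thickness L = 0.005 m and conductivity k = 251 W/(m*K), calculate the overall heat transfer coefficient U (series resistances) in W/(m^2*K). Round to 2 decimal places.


1/U = 1/h1 + L/k + 1/h2
1/U = 1/385 + 0.005/251 + 1/746
1/U = 0.0025974026 + 1.99203e-05 + 0.0013404826
1/U = 0.0039578055
U = 252.67 W/(m^2*K)


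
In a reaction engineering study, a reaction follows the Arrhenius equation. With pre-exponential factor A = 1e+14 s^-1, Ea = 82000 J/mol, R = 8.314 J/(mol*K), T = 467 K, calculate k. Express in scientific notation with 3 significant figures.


k = A * exp(-Ea/(R*T))
k = 1e+14 * exp(-82000 / (8.314 * 467))
k = 1e+14 * exp(-21.119661)
k = 6.73e+04


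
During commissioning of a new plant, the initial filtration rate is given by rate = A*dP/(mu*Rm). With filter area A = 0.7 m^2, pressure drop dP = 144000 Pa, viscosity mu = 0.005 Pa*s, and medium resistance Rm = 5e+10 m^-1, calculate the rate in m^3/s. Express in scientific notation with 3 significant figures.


rate = A * dP / (mu * Rm)
rate = 0.7 * 144000 / (0.005 * 5e+10)
rate = 100800.0 / 2.500e+08
rate = 4.03e-04 m^3/s


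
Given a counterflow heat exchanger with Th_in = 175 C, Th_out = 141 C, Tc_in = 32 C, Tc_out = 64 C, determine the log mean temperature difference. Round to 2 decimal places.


dT1 = Th_in - Tc_out = 175 - 64 = 111
dT2 = Th_out - Tc_in = 141 - 32 = 109
LMTD = (dT1 - dT2) / ln(dT1/dT2)
LMTD = (111 - 109) / ln(111/109)
LMTD = 110.00 K


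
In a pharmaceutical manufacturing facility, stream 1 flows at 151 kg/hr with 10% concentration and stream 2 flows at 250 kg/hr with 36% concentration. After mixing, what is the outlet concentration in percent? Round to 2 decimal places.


Mass balance on solute: F1*x1 + F2*x2 = F3*x3
F3 = F1 + F2 = 151 + 250 = 401 kg/hr
x3 = (F1*x1 + F2*x2)/F3
x3 = (151*0.1 + 250*0.36) / 401
x3 = 26.21%


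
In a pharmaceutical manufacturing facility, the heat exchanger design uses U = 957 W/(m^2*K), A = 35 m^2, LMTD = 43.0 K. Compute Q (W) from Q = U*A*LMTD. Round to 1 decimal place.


Q = U * A * LMTD
Q = 957 * 35 * 43.0
Q = 1440285.0 W


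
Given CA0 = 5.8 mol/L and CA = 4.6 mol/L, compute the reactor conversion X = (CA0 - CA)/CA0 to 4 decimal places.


X = (CA0 - CA) / CA0
X = (5.8 - 4.6) / 5.8
X = 1.2 / 5.8
X = 0.2069


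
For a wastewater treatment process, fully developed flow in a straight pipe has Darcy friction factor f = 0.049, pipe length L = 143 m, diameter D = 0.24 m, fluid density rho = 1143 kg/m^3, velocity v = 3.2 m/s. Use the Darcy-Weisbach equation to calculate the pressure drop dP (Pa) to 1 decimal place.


dP = f * (L/D) * (rho*v^2/2)
dP = 0.049 * (143/0.24) * (1143*3.2^2/2)
L/D = 595.83333333
rho*v^2/2 = 1143*10.24/2 = 5852.16
dP = 0.049 * 595.83333333 * 5852.16
dP = 170858.7 Pa


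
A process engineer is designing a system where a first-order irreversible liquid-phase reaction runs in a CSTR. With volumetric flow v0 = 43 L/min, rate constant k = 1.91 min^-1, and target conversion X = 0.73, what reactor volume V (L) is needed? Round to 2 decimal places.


V = v0 * X / (k * (1 - X))
V = 43 * 0.73 / (1.91 * (1 - 0.73))
V = 31.39 / (1.91 * 0.27)
V = 31.39 / 0.5157
V = 60.87 L


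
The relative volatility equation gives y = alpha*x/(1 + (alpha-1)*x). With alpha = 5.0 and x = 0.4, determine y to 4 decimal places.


y = alpha*x / (1 + (alpha-1)*x)
y = 5.0*0.4 / (1 + (5.0-1)*0.4)
y = 2.0 / (1 + 1.6)
y = 2.0 / 2.6
y = 0.7692


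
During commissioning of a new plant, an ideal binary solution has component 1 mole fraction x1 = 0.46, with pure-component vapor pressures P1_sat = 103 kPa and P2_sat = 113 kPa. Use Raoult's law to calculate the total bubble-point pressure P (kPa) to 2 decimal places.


P = x1*P1_sat + x2*P2_sat
x2 = 1 - x1 = 1 - 0.46 = 0.54
P = 0.46*103 + 0.54*113
P = 47.38 + 61.02
P = 108.40 kPa


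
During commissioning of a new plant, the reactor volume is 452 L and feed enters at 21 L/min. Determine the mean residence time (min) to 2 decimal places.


tau = V / v0
tau = 452 / 21
tau = 21.52 min


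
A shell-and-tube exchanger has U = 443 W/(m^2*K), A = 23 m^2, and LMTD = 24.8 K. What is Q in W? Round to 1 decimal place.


Q = U * A * LMTD
Q = 443 * 23 * 24.8
Q = 252687.2 W


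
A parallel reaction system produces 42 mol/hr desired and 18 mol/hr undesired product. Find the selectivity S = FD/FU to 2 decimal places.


S = desired product rate / undesired product rate
S = 42 / 18
S = 2.33


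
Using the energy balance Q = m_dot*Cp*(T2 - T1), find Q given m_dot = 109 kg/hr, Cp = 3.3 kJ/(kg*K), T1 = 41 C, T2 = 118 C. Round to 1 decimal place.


Q = m_dot * Cp * (T2 - T1)
Q = 109 * 3.3 * (118 - 41)
Q = 109 * 3.3 * 77
Q = 27696.9 kJ/hr


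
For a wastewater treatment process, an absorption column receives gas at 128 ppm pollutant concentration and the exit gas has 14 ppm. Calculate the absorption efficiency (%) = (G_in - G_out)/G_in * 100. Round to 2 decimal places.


Efficiency = (G_in - G_out) / G_in * 100%
Efficiency = (128 - 14) / 128 * 100
Efficiency = 114 / 128 * 100
Efficiency = 89.06%


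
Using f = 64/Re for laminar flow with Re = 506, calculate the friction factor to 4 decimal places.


f = 64 / Re
f = 64 / 506
f = 0.1265


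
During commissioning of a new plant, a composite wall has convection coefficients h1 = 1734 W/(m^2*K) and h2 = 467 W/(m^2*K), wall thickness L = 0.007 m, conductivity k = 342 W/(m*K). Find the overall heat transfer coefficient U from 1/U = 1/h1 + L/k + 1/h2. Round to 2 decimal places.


1/U = 1/h1 + L/k + 1/h2
1/U = 1/1734 + 0.007/342 + 1/467
1/U = 0.0005767013 + 2.04678e-05 + 0.0021413276
1/U = 0.0027384967
U = 365.16 W/(m^2*K)


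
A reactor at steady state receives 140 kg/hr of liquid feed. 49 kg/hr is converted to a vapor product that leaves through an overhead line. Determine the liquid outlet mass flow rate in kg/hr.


Steady-state mass balance on the main outlet: F_out = F_in - F_removed
F_out = 140 - 49
F_out = 91 kg/hr


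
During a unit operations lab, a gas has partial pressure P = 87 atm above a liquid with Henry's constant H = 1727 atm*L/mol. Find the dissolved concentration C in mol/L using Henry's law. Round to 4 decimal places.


C = P / H
C = 87 / 1727
C = 0.0504 mol/L


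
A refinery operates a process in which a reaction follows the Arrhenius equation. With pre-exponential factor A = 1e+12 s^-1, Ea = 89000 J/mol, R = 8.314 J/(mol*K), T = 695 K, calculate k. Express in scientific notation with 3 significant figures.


k = A * exp(-Ea/(R*T))
k = 1e+12 * exp(-89000 / (8.314 * 695))
k = 1e+12 * exp(-15.402641)
k = 2.05e+05


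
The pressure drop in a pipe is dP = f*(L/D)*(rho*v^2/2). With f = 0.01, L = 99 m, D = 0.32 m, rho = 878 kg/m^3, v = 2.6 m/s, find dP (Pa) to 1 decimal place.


dP = f * (L/D) * (rho*v^2/2)
dP = 0.01 * (99/0.32) * (878*2.6^2/2)
L/D = 309.375
rho*v^2/2 = 878*6.76/2 = 2967.64
dP = 0.01 * 309.375 * 2967.64
dP = 9181.1 Pa


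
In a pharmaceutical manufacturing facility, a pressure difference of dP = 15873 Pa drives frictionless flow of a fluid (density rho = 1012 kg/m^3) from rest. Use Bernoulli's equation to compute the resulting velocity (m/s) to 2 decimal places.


v = sqrt(2*dP/rho)
v = sqrt(2*15873/1012)
v = sqrt(31.369565)
v = 5.60 m/s


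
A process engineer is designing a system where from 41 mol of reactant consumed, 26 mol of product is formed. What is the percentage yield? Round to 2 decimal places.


Yield = (moles product / moles consumed) * 100%
Yield = (26 / 41) * 100
Yield = 0.6341 * 100
Yield = 63.41%
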